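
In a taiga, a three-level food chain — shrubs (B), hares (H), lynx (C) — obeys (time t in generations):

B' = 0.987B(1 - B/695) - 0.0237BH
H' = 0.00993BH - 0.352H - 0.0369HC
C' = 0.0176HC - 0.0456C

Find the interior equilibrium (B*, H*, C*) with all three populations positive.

B* ≈ 652, H* ≈ 2.59, C* ≈ 166

From dC/dt = 0: 0.0176H* = 0.0456, so H* = 2.59.
From dB/dt = 0: 0.987(1 - B*/695) = 0.0237·2.59, giving B* = 695·(1 - 0.0622) = 652.
From dH/dt = 0: 0.00993·652 - 0.352 = 0.0369C*, so C* = 6.12/0.0369 = 166.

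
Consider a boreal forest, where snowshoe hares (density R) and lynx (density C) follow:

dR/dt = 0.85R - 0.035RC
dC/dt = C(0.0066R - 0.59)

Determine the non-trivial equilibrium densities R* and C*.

R* ≈ 89.4, C* ≈ 24.3

Set dC/dt = 0 with C > 0: 0.0066R - 0.59 = 0, so R* = 0.59/0.0066 = 89.4.
Set dR/dt = 0 with R > 0: 0.85 - 0.035C = 0, so C* = 0.85/0.035 = 24.3.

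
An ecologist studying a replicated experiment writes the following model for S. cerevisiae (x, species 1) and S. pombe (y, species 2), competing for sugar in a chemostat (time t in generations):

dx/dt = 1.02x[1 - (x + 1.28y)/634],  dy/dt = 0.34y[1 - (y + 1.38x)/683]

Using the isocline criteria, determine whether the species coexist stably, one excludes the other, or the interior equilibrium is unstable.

Compare the nullcline intercepts: K1/α12 = 634/1.28 = 495 < K2 = 683; K2/α21 = 683/1.38 = 495 < K1 = 634.
Since both are reversed, neither can invade when rare; the interior point is a saddle.

unstable coexistence (outcome depends on initial conditions)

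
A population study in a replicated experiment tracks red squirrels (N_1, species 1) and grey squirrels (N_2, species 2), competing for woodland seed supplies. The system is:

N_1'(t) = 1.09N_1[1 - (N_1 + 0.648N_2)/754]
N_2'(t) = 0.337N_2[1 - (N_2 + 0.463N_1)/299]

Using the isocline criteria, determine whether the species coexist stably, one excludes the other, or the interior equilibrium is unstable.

species 1 excludes species 2

Compare the nullcline intercepts: K1/α12 = 754/0.648 = 1160 > K2 = 299; K2/α21 = 299/0.463 = 646 < K1 = 754.
Since the inequalities point opposite ways, species 1 can invade but species 2 cannot.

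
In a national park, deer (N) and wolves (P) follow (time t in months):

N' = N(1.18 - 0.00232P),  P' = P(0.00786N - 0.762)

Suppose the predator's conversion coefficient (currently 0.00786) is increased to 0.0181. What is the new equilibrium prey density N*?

At the interior fixed point, setting dP/dt = 0 with P > 0 fixes N* = (predator death rate)/(NP coefficient) — independent of the other coefficients.
With the change, N* = 0.762/0.0181 = 42.1; it falls from 96.9.

N* ≈ 42.1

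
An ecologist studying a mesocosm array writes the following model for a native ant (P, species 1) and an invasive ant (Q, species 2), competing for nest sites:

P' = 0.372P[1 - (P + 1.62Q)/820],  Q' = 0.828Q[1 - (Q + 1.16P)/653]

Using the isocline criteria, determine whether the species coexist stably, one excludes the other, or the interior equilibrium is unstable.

unstable coexistence (outcome depends on initial conditions)

Compare the nullcline intercepts: K1/α12 = 820/1.62 = 506 < K2 = 653; K2/α21 = 653/1.16 = 563 < K1 = 820.
Since both are reversed, neither can invade when rare; the interior point is a saddle.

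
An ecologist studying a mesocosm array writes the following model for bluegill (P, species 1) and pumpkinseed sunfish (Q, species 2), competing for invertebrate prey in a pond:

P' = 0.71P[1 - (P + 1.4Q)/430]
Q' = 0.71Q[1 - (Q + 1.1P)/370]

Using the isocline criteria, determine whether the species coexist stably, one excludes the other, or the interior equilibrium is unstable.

Compare the nullcline intercepts: K1/α12 = 430/1.4 = 307 < K2 = 370; K2/α21 = 370/1.1 = 336 < K1 = 430.
Since both are reversed, neither can invade when rare; the interior point is a saddle.

unstable coexistence (outcome depends on initial conditions)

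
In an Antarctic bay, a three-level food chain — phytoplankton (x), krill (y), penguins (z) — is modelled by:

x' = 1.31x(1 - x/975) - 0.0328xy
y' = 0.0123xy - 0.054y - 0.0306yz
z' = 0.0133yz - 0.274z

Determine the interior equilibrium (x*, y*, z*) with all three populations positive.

From dz/dt = 0: 0.0133y* = 0.274, so y* = 20.6.
From dx/dt = 0: 1.31(1 - x*/975) = 0.0328·20.6, giving x* = 975·(1 - 0.516) = 472.
From dy/dt = 0: 0.0123·472 - 0.054 = 0.0306z*, so z* = 5.75/0.0306 = 188.

x* ≈ 472, y* ≈ 20.6, z* ≈ 188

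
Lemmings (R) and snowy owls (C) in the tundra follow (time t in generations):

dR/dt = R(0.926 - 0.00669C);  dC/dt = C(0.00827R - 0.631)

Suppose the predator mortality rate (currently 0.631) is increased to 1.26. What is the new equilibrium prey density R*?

At the interior fixed point, setting dC/dt = 0 with C > 0 fixes R* = (predator death rate)/(RC coefficient) — independent of the other coefficients.
With the change, R* = 1.26/0.00827 = 152; it rises from 76.3.

R* ≈ 152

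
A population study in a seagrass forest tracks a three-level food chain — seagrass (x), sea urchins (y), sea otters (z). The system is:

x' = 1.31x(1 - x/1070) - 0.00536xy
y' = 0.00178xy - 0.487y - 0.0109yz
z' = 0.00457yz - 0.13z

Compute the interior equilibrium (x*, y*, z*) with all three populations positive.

x* ≈ 945, y* ≈ 28.4, z* ≈ 110

From dz/dt = 0: 0.00457y* = 0.13, so y* = 28.4.
From dx/dt = 0: 1.31(1 - x*/1070) = 0.00536·28.4, giving x* = 1070·(1 - 0.116) = 945.
From dy/dt = 0: 0.00178·945 - 0.487 = 0.0109z*, so z* = 1.2/0.0109 = 110.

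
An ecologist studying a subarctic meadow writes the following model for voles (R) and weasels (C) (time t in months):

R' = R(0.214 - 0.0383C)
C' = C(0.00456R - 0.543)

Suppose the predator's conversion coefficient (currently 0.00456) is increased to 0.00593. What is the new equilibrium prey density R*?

At the interior fixed point, setting dC/dt = 0 with C > 0 fixes R* = (predator death rate)/(RC coefficient) — independent of the other coefficients.
With the change, R* = 0.543/0.00593 = 91.6; it falls from 119.

R* ≈ 91.6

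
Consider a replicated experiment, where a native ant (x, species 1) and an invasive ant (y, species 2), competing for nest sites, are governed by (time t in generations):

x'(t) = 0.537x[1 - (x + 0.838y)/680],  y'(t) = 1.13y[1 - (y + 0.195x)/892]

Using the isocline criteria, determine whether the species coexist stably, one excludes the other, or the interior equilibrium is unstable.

species 2 excludes species 1

Compare the nullcline intercepts: K1/α12 = 680/0.838 = 811 < K2 = 892; K2/α21 = 892/0.195 = 4570 > K1 = 680.
Since the inequalities point opposite ways, species 2 can invade but species 1 cannot.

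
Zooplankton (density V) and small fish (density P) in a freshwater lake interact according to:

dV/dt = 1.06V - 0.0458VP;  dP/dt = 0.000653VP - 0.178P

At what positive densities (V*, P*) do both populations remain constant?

Set dP/dt = 0 with P > 0: 0.000653V - 0.178 = 0, so V* = 0.178/0.000653 = 273.
Set dV/dt = 0 with V > 0: 1.06 - 0.0458P = 0, so P* = 1.06/0.0458 = 23.1.

V* ≈ 273, P* ≈ 23.1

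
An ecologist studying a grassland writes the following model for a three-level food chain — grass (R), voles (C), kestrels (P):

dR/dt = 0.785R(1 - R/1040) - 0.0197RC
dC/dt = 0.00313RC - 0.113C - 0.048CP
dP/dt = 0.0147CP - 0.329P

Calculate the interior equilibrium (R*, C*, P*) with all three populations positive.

R* ≈ 456, C* ≈ 22.4, P* ≈ 27.4

From dP/dt = 0: 0.0147C* = 0.329, so C* = 22.4.
From dR/dt = 0: 0.785(1 - R*/1040) = 0.0197·22.4, giving R* = 1040·(1 - 0.562) = 456.
From dC/dt = 0: 0.00313·456 - 0.113 = 0.048P*, so P* = 1.31/0.048 = 27.4.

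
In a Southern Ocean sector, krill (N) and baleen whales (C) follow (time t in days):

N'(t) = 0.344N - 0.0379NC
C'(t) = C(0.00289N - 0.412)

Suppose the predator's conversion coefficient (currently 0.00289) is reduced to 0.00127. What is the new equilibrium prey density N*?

At the interior fixed point, setting dC/dt = 0 with C > 0 fixes N* = (predator death rate)/(NC coefficient) — independent of the other coefficients.
With the change, N* = 0.412/0.00127 = 324; it rises from 143.

N* ≈ 324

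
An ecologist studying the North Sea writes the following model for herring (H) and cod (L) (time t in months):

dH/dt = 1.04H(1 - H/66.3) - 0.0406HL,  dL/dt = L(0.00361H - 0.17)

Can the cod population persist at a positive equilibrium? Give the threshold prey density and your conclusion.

The predator equation gives dL/dt > 0 only when H > 0.17/0.00361 = 47.1.
Without the predator, H → K = 66.3. Since 66.3 > 47.1, the predator can invade and persist.

Threshold H = 47.1; K > 47.1, so yes, the predator persists.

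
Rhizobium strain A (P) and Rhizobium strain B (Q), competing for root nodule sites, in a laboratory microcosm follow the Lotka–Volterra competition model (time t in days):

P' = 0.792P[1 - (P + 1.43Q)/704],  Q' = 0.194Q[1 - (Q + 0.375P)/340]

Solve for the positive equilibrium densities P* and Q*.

Setting both brackets to zero gives the nullclines P + 1.43Q = 704 and 0.375P + Q = 340.
Substituting Q = 340 - 0.375P into the first: P(1 - 1.43·0.375) = 704 - 1.43·340.
So P* = 218/0.464 = 470, and then Q* = 340 - 0.375·470 = 164.

P* ≈ 470, Q* ≈ 164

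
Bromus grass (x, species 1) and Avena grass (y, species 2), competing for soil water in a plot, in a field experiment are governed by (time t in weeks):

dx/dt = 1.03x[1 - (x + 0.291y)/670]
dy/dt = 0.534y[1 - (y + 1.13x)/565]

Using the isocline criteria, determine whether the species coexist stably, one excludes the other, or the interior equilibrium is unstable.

species 1 excludes species 2

Compare the nullcline intercepts: K1/α12 = 670/0.291 = 2300 > K2 = 565; K2/α21 = 565/1.13 = 500 < K1 = 670.
Since the inequalities point opposite ways, species 1 can invade but species 2 cannot.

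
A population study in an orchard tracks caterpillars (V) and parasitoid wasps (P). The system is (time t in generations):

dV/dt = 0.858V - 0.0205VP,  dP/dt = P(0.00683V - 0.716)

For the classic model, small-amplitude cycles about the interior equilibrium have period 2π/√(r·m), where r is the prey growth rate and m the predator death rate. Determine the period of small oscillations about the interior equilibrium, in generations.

Here r = 0.858 and m = 0.716, so r·m = 0.614.
ω = √0.614 = 0.784 per generation, hence T = 2π/ω ≈ 8.02 generations.

T ≈ 8.02 generations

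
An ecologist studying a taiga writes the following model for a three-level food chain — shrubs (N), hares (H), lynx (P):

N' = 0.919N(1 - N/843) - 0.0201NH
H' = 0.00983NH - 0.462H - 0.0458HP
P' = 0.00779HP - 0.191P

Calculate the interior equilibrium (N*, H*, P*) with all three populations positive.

N* ≈ 391, H* ≈ 24.5, P* ≈ 73.8

From dP/dt = 0: 0.00779H* = 0.191, so H* = 24.5.
From dN/dt = 0: 0.919(1 - N*/843) = 0.0201·24.5, giving N* = 843·(1 - 0.536) = 391.
From dH/dt = 0: 0.00983·391 - 0.462 = 0.0458P*, so P* = 3.38/0.0458 = 73.8.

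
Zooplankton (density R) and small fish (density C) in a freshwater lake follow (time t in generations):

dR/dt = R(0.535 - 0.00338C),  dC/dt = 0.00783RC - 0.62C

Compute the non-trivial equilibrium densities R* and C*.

Set dC/dt = 0 with C > 0: 0.00783R - 0.62 = 0, so R* = 0.62/0.00783 = 79.2.
Set dR/dt = 0 with R > 0: 0.535 - 0.00338C = 0, so C* = 0.535/0.00338 = 158.

R* ≈ 79.2, C* ≈ 158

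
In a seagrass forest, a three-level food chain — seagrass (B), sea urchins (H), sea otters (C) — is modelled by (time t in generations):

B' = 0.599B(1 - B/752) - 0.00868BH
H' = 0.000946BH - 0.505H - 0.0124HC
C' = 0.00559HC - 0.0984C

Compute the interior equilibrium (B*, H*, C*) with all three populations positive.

B* ≈ 560, H* ≈ 17.6, C* ≈ 2.01

From dC/dt = 0: 0.00559H* = 0.0984, so H* = 17.6.
From dB/dt = 0: 0.599(1 - B*/752) = 0.00868·17.6, giving B* = 752·(1 - 0.255) = 560.
From dH/dt = 0: 0.000946·560 - 0.505 = 0.0124C*, so C* = 0.0249/0.0124 = 2.01.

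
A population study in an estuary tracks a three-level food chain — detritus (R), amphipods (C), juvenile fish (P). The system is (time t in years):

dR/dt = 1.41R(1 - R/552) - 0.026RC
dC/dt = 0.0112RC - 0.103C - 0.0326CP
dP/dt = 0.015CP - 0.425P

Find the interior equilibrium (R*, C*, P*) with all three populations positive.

From dP/dt = 0: 0.015C* = 0.425, so C* = 28.3.
From dR/dt = 0: 1.41(1 - R*/552) = 0.026·28.3, giving R* = 552·(1 - 0.522) = 264.
From dC/dt = 0: 0.0112·264 - 0.103 = 0.0326P*, so P* = 2.85/0.0326 = 87.4.

R* ≈ 264, C* ≈ 28.3, P* ≈ 87.4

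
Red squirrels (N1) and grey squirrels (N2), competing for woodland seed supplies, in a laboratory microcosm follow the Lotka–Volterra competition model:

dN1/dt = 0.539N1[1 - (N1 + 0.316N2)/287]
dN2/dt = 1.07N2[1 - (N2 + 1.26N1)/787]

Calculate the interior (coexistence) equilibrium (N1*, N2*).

Setting both brackets to zero gives the nullclines N1 + 0.316N2 = 287 and 1.26N1 + N2 = 787.
Substituting N2 = 787 - 1.26N1 into the first: N1(1 - 0.316·1.26) = 287 - 0.316·787.
So N1* = 38.3/0.602 = 63.7, and then N2* = 787 - 1.26·63.7 = 707.

N1* ≈ 63.7, N2* ≈ 707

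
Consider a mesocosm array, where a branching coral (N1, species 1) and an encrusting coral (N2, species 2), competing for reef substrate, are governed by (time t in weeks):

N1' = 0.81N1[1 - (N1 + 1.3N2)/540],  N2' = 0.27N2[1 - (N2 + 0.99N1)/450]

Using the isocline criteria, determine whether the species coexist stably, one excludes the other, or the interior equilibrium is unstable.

unstable coexistence (outcome depends on initial conditions)

Compare the nullcline intercepts: K1/α12 = 540/1.3 = 415 < K2 = 450; K2/α21 = 450/0.99 = 455 < K1 = 540.
Since both are reversed, neither can invade when rare; the interior point is a saddle.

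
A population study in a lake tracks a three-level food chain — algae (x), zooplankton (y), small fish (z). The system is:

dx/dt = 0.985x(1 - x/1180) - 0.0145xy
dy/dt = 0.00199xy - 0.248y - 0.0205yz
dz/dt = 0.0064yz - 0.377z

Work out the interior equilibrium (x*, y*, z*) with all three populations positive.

From dz/dt = 0: 0.0064y* = 0.377, so y* = 58.9.
From dx/dt = 0: 0.985(1 - x*/1180) = 0.0145·58.9, giving x* = 1180·(1 - 0.867) = 157.
From dy/dt = 0: 0.00199·157 - 0.248 = 0.0205z*, so z* = 0.064/0.0205 = 3.12.

x* ≈ 157, y* ≈ 58.9, z* ≈ 3.12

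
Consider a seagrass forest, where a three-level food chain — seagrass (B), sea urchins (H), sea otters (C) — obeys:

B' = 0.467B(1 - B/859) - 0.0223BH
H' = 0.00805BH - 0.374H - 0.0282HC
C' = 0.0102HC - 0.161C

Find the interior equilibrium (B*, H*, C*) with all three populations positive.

From dC/dt = 0: 0.0102H* = 0.161, so H* = 15.8.
From dB/dt = 0: 0.467(1 - B*/859) = 0.0223·15.8, giving B* = 859·(1 - 0.754) = 212.
From dH/dt = 0: 0.00805·212 - 0.374 = 0.0282C*, so C* = 1.33/0.0282 = 47.1.

B* ≈ 212, H* ≈ 15.8, C* ≈ 47.1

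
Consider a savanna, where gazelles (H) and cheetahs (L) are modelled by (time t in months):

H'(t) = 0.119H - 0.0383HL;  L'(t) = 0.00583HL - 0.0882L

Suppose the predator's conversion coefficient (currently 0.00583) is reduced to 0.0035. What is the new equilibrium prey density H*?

H* ≈ 25.2

At the interior fixed point, setting dL/dt = 0 with L > 0 fixes H* = (predator death rate)/(HL coefficient) — independent of the other coefficients.
With the change, H* = 0.0882/0.0035 = 25.2; it rises from 15.1.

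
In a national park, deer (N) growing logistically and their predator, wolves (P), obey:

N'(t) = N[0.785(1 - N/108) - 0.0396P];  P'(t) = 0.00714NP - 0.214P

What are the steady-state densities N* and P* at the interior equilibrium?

From dP/dt = 0 with P > 0: 0.00714N* = 0.214, so N* = 30.
Substitute into dN/dt = 0: 0.785(1 - 30/108) = 0.0396P*.
The bracket is 0.722, giving P* = 0.567/0.0396 = 14.3.

N* ≈ 30, P* ≈ 14.3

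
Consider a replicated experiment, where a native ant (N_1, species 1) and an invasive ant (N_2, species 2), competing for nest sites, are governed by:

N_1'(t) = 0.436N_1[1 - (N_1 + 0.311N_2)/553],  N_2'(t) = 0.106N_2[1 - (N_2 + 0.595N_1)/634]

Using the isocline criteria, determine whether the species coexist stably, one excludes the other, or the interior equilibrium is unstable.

Compare the nullcline intercepts: K1/α12 = 553/0.311 = 1780 > K2 = 634; K2/α21 = 634/0.595 = 1070 > K1 = 553.
Since both inequalities hold, each species can invade when rare, so the interior equilibrium is stable.

stable coexistence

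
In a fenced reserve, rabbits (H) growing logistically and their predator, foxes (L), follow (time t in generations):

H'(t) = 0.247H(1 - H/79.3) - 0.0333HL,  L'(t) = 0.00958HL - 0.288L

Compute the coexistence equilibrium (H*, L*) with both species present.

From dL/dt = 0 with L > 0: 0.00958H* = 0.288, so H* = 30.1.
Substitute into dH/dt = 0: 0.247(1 - 30.1/79.3) = 0.0333L*.
The bracket is 0.621, giving L* = 0.153/0.0333 = 4.61.

H* ≈ 30.1, L* ≈ 4.61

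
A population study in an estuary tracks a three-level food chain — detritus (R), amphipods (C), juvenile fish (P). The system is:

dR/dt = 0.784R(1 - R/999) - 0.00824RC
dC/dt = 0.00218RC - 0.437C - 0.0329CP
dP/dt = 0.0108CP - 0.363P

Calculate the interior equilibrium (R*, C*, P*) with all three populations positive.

From dP/dt = 0: 0.0108C* = 0.363, so C* = 33.6.
From dR/dt = 0: 0.784(1 - R*/999) = 0.00824·33.6, giving R* = 999·(1 - 0.353) = 646.
From dC/dt = 0: 0.00218·646 - 0.437 = 0.0329P*, so P* = 0.971/0.0329 = 29.5.

R* ≈ 646, C* ≈ 33.6, P* ≈ 29.5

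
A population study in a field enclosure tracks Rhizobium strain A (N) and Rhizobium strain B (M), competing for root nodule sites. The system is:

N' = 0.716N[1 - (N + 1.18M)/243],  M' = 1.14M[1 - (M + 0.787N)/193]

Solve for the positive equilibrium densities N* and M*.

Setting both brackets to zero gives the nullclines N + 1.18M = 243 and 0.787N + M = 193.
Substituting M = 193 - 0.787N into the first: N(1 - 1.18·0.787) = 243 - 1.18·193.
So N* = 15.3/0.0713 = 214, and then M* = 193 - 0.787·214 = 24.7.

N* ≈ 214, M* ≈ 24.7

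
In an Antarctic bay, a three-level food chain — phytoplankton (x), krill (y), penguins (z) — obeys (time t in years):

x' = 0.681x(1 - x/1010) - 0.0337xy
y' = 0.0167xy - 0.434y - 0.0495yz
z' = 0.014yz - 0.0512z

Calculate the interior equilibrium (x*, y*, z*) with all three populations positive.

From dz/dt = 0: 0.014y* = 0.0512, so y* = 3.66.
From dx/dt = 0: 0.681(1 - x*/1010) = 0.0337·3.66, giving x* = 1010·(1 - 0.181) = 827.
From dy/dt = 0: 0.0167·827 - 0.434 = 0.0495z*, so z* = 13.4/0.0495 = 270.

x* ≈ 827, y* ≈ 3.66, z* ≈ 270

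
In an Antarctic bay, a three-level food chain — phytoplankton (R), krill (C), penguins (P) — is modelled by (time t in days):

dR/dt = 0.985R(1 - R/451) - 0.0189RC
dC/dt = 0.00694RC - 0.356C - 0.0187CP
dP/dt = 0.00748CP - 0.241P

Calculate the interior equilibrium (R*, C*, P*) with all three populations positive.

From dP/dt = 0: 0.00748C* = 0.241, so C* = 32.2.
From dR/dt = 0: 0.985(1 - R*/451) = 0.0189·32.2, giving R* = 451·(1 - 0.618) = 172.
From dC/dt = 0: 0.00694·172 - 0.356 = 0.0187P*, so P* = 0.839/0.0187 = 44.9.

R* ≈ 172, C* ≈ 32.2, P* ≈ 44.9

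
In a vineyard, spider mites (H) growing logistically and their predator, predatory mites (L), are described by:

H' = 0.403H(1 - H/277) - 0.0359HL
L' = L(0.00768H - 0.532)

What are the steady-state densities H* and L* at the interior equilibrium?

From dL/dt = 0 with L > 0: 0.00768H* = 0.532, so H* = 69.3.
Substitute into dH/dt = 0: 0.403(1 - 69.3/277) = 0.0359L*.
The bracket is 0.75, giving L* = 0.302/0.0359 = 8.42.

H* ≈ 69.3, L* ≈ 8.42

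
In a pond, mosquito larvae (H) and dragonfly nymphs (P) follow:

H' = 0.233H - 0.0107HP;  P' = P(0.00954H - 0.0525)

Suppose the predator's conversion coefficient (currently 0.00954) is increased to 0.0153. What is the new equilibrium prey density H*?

At the interior fixed point, setting dP/dt = 0 with P > 0 fixes H* = (predator death rate)/(HP coefficient) — independent of the other coefficients.
With the change, H* = 0.0525/0.0153 = 3.43; it falls from 5.5.

H* ≈ 3.43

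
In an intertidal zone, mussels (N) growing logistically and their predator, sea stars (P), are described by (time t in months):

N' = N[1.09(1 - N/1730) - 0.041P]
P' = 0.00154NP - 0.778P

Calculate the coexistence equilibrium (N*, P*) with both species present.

From dP/dt = 0 with P > 0: 0.00154N* = 0.778, so N* = 505.
Substitute into dN/dt = 0: 1.09(1 - 505/1730) = 0.041P*.
The bracket is 0.708, giving P* = 0.772/0.041 = 18.8.

N* ≈ 505, P* ≈ 18.8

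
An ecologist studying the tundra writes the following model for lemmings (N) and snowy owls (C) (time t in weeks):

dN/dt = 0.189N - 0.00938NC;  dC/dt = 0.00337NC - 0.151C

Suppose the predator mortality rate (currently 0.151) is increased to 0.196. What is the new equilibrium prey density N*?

N* ≈ 58.2

At the interior fixed point, setting dC/dt = 0 with C > 0 fixes N* = (predator death rate)/(NC coefficient) — independent of the other coefficients.
With the change, N* = 0.196/0.00337 = 58.2; it rises from 44.8.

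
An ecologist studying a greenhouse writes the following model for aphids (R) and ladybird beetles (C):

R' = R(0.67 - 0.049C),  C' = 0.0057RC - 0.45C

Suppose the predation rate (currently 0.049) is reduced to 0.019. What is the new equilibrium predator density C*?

C* ≈ 35.3

At the interior fixed point, setting dR/dt = 0 with R > 0 fixes C* = (prey growth rate)/(RC coefficient) — independent of the other coefficients.
With the change, C* = 0.67/0.019 = 35.3; it rises from 13.7.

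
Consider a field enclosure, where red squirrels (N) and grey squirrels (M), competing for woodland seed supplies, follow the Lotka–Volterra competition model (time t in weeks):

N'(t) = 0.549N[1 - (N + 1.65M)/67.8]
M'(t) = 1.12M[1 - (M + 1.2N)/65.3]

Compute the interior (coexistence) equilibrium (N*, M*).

Setting both brackets to zero gives the nullclines N + 1.65M = 67.8 and 1.2N + M = 65.3.
Substituting M = 65.3 - 1.2N into the first: N(1 - 1.65·1.2) = 67.8 - 1.65·65.3.
So N* = -39.9/-0.98 = 40.8, and then M* = 65.3 - 1.2·40.8 = 16.4.

N* ≈ 40.8, M* ≈ 16.4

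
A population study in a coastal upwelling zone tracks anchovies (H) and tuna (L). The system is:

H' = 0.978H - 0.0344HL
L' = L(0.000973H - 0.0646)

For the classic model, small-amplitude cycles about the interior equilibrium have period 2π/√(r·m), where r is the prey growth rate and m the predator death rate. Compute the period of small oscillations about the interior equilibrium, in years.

T ≈ 25 years

Here r = 0.978 and m = 0.0646, so r·m = 0.0632.
ω = √0.0632 = 0.251 per year, hence T = 2π/ω ≈ 25 years.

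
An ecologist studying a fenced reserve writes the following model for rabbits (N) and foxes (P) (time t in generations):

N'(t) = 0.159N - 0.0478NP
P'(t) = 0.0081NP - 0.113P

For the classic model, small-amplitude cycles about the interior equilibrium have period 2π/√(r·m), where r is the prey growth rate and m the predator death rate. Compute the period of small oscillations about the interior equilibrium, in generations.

Here r = 0.159 and m = 0.113, so r·m = 0.018.
ω = √0.018 = 0.134 per generation, hence T = 2π/ω ≈ 46.9 generations.

T ≈ 46.9 generations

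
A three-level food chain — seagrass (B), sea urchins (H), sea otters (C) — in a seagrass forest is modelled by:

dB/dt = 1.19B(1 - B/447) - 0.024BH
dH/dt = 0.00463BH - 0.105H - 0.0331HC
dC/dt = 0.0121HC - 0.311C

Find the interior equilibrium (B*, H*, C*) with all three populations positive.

From dC/dt = 0: 0.0121H* = 0.311, so H* = 25.7.
From dB/dt = 0: 1.19(1 - B*/447) = 0.024·25.7, giving B* = 447·(1 - 0.518) = 215.
From dH/dt = 0: 0.00463·215 - 0.105 = 0.0331C*, so C* = 0.892/0.0331 = 26.9.

B* ≈ 215, H* ≈ 25.7, C* ≈ 26.9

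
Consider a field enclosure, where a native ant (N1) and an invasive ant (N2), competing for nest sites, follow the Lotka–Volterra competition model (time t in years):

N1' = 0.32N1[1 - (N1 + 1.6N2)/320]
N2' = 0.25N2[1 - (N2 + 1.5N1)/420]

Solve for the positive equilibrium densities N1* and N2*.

N1* ≈ 251, N2* ≈ 42.9

Setting both brackets to zero gives the nullclines N1 + 1.6N2 = 320 and 1.5N1 + N2 = 420.
Substituting N2 = 420 - 1.5N1 into the first: N1(1 - 1.6·1.5) = 320 - 1.6·420.
So N1* = -352/-1.4 = 251, and then N2* = 420 - 1.5·251 = 42.9.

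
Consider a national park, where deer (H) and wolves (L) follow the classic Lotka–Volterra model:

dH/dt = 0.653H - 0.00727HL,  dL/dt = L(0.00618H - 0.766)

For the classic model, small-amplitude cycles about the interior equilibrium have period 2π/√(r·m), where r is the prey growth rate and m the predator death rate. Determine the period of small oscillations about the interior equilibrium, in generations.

Here r = 0.653 and m = 0.766, so r·m = 0.5.
ω = √0.5 = 0.707 per generation, hence T = 2π/ω ≈ 8.88 generations.

T ≈ 8.88 generations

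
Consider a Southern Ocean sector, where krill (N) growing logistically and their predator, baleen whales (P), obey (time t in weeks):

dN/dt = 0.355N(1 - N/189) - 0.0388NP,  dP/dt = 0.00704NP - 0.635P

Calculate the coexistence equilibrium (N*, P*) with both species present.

N* ≈ 90.2, P* ≈ 4.78

From dP/dt = 0 with P > 0: 0.00704N* = 0.635, so N* = 90.2.
Substitute into dN/dt = 0: 0.355(1 - 90.2/189) = 0.0388P*.
The bracket is 0.523, giving P* = 0.186/0.0388 = 4.78.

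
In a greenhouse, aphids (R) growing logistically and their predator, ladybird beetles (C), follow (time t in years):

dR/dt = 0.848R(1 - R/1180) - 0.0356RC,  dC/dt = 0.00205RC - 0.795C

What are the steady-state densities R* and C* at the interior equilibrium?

R* ≈ 388, C* ≈ 16

From dC/dt = 0 with C > 0: 0.00205R* = 0.795, so R* = 388.
Substitute into dR/dt = 0: 0.848(1 - 388/1180) = 0.0356C*.
The bracket is 0.671, giving C* = 0.569/0.0356 = 16.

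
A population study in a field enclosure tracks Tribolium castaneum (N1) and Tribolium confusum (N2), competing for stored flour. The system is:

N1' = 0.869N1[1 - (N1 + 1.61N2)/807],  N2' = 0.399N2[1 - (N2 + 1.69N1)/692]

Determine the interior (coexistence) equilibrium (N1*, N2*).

Setting both brackets to zero gives the nullclines N1 + 1.61N2 = 807 and 1.69N1 + N2 = 692.
Substituting N2 = 692 - 1.69N1 into the first: N1(1 - 1.61·1.69) = 807 - 1.61·692.
So N1* = -307/-1.72 = 178, and then N2* = 692 - 1.69·178 = 390.

N1* ≈ 178, N2* ≈ 390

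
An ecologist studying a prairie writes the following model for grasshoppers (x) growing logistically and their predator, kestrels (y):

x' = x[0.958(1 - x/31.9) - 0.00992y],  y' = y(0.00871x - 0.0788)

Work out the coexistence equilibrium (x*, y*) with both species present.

From dy/dt = 0 with y > 0: 0.00871x* = 0.0788, so x* = 9.05.
Substitute into dx/dt = 0: 0.958(1 - 9.05/31.9) = 0.00992y*.
The bracket is 0.716, giving y* = 0.686/0.00992 = 69.2.

x* ≈ 9.05, y* ≈ 69.2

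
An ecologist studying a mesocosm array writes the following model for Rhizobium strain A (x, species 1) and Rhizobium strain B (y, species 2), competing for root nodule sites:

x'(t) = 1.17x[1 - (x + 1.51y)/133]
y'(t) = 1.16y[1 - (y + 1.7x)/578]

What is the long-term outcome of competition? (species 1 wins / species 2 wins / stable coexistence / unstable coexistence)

Compare the nullcline intercepts: K1/α12 = 133/1.51 = 88.1 < K2 = 578; K2/α21 = 578/1.7 = 340 > K1 = 133.
Since the inequalities point opposite ways, species 2 can invade but species 1 cannot.

species 2 excludes species 1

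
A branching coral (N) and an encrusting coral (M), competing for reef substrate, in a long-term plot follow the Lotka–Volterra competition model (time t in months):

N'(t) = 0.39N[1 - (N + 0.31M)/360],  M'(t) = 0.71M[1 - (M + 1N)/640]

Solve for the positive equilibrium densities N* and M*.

Setting both brackets to zero gives the nullclines N + 0.31M = 360 and 1N + M = 640.
Substituting M = 640 - 1N into the first: N(1 - 0.31·1) = 360 - 0.31·640.
So N* = 162/0.69 = 234, and then M* = 640 - 1·234 = 406.

N* ≈ 234, M* ≈ 406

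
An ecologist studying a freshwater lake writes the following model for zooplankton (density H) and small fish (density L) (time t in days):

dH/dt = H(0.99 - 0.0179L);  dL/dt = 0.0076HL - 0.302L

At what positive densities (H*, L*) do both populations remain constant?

H* ≈ 39.7, L* ≈ 55.3

Set dL/dt = 0 with L > 0: 0.0076H - 0.302 = 0, so H* = 0.302/0.0076 = 39.7.
Set dH/dt = 0 with H > 0: 0.99 - 0.0179L = 0, so L* = 0.99/0.0179 = 55.3.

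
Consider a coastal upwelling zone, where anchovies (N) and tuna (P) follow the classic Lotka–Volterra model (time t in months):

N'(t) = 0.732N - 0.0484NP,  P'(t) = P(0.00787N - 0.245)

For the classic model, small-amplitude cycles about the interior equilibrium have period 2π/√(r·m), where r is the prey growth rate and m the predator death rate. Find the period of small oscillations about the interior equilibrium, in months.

T ≈ 14.8 months

Here r = 0.732 and m = 0.245, so r·m = 0.179.
ω = √0.179 = 0.423 per month, hence T = 2π/ω ≈ 14.8 months.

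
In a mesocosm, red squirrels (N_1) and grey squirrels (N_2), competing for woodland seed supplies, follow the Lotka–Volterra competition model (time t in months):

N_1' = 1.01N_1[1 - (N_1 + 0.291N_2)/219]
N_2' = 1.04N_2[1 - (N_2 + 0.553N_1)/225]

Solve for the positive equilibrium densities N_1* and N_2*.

Setting both brackets to zero gives the nullclines N_1 + 0.291N_2 = 219 and 0.553N_1 + N_2 = 225.
Substituting N_2 = 225 - 0.553N_1 into the first: N_1(1 - 0.291·0.553) = 219 - 0.291·225.
So N_1* = 154/0.839 = 183, and then N_2* = 225 - 0.553·183 = 124.

N_1* ≈ 183, N_2* ≈ 124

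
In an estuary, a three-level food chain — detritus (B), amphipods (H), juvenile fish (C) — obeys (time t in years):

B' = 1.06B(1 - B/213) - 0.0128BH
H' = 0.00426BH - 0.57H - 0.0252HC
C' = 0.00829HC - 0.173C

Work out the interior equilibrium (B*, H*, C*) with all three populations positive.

B* ≈ 159, H* ≈ 20.9, C* ≈ 4.31

From dC/dt = 0: 0.00829H* = 0.173, so H* = 20.9.
From dB/dt = 0: 1.06(1 - B*/213) = 0.0128·20.9, giving B* = 213·(1 - 0.252) = 159.
From dH/dt = 0: 0.00426·159 - 0.57 = 0.0252C*, so C* = 0.109/0.0252 = 4.31.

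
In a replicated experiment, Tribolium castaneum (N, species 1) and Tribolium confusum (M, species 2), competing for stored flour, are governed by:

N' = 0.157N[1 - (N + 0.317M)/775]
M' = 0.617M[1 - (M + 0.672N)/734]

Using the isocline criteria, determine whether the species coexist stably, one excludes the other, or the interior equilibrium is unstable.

stable coexistence

Compare the nullcline intercepts: K1/α12 = 775/0.317 = 2440 > K2 = 734; K2/α21 = 734/0.672 = 1090 > K1 = 775.
Since both inequalities hold, each species can invade when rare, so the interior equilibrium is stable.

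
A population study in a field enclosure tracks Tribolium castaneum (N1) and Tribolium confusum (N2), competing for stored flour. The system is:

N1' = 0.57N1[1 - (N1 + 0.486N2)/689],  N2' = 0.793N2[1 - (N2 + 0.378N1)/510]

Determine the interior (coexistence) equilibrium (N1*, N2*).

Setting both brackets to zero gives the nullclines N1 + 0.486N2 = 689 and 0.378N1 + N2 = 510.
Substituting N2 = 510 - 0.378N1 into the first: N1(1 - 0.486·0.378) = 689 - 0.486·510.
So N1* = 441/0.816 = 540, and then N2* = 510 - 0.378·540 = 306.

N1* ≈ 540, N2* ≈ 306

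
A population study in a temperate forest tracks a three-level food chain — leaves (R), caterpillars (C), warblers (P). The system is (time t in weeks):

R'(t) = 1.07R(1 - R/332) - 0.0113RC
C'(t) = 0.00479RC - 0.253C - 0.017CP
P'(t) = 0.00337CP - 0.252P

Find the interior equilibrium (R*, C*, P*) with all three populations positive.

R* ≈ 69.8, C* ≈ 74.8, P* ≈ 4.79

From dP/dt = 0: 0.00337C* = 0.252, so C* = 74.8.
From dR/dt = 0: 1.07(1 - R*/332) = 0.0113·74.8, giving R* = 332·(1 - 0.79) = 69.8.
From dC/dt = 0: 0.00479·69.8 - 0.253 = 0.017P*, so P* = 0.0814/0.017 = 4.79.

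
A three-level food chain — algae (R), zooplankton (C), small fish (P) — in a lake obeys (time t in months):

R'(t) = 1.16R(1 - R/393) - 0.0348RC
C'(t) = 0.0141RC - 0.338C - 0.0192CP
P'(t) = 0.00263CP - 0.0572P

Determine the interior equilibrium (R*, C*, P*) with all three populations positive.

From dP/dt = 0: 0.00263C* = 0.0572, so C* = 21.7.
From dR/dt = 0: 1.16(1 - R*/393) = 0.0348·21.7, giving R* = 393·(1 - 0.652) = 137.
From dC/dt = 0: 0.0141·137 - 0.338 = 0.0192P*, so P* = 1.59/0.0192 = 82.7.

R* ≈ 137, C* ≈ 21.7, P* ≈ 82.7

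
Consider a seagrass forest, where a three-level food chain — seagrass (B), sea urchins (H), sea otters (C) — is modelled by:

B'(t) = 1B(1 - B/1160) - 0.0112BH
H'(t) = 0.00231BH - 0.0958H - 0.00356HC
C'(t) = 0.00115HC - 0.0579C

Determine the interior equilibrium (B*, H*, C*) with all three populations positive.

From dC/dt = 0: 0.00115H* = 0.0579, so H* = 50.3.
From dB/dt = 0: 1(1 - B*/1160) = 0.0112·50.3, giving B* = 1160·(1 - 0.564) = 506.
From dH/dt = 0: 0.00231·506 - 0.0958 = 0.00356C*, so C* = 1.07/0.00356 = 301.

B* ≈ 506, H* ≈ 50.3, C* ≈ 301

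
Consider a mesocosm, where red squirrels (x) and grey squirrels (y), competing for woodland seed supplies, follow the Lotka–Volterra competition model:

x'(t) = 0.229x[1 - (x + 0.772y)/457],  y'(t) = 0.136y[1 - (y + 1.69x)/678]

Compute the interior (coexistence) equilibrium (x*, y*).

Setting both brackets to zero gives the nullclines x + 0.772y = 457 and 1.69x + y = 678.
Substituting y = 678 - 1.69x into the first: x(1 - 0.772·1.69) = 457 - 0.772·678.
So x* = -66.4/-0.305 = 218, and then y* = 678 - 1.69·218 = 310.

x* ≈ 218, y* ≈ 310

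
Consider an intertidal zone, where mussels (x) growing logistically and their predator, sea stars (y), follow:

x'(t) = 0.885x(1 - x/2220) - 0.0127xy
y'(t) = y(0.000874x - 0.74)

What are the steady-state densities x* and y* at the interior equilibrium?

From dy/dt = 0 with y > 0: 0.000874x* = 0.74, so x* = 847.
Substitute into dx/dt = 0: 0.885(1 - 847/2220) = 0.0127y*.
The bracket is 0.619, giving y* = 0.547/0.0127 = 43.1.

x* ≈ 847, y* ≈ 43.1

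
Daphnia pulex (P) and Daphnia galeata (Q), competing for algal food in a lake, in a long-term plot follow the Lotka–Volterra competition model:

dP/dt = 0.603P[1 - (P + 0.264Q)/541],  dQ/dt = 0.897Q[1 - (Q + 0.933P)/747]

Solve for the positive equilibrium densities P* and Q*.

Setting both brackets to zero gives the nullclines P + 0.264Q = 541 and 0.933P + Q = 747.
Substituting Q = 747 - 0.933P into the first: P(1 - 0.264·0.933) = 541 - 0.264·747.
So P* = 344/0.754 = 456, and then Q* = 747 - 0.933·456 = 321.

P* ≈ 456, Q* ≈ 321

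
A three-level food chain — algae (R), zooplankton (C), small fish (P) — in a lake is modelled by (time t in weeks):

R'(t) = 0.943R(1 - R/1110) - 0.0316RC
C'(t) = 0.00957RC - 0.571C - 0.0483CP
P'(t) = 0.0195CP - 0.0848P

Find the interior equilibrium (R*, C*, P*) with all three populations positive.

From dP/dt = 0: 0.0195C* = 0.0848, so C* = 4.35.
From dR/dt = 0: 0.943(1 - R*/1110) = 0.0316·4.35, giving R* = 1110·(1 - 0.146) = 948.
From dC/dt = 0: 0.00957·948 - 0.571 = 0.0483P*, so P* = 8.5/0.0483 = 176.

R* ≈ 948, C* ≈ 4.35, P* ≈ 176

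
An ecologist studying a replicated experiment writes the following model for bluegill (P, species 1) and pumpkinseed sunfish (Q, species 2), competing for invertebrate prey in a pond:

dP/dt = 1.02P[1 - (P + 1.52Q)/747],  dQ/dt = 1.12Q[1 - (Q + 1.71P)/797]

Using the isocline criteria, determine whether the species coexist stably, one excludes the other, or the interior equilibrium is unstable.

Compare the nullcline intercepts: K1/α12 = 747/1.52 = 491 < K2 = 797; K2/α21 = 797/1.71 = 466 < K1 = 747.
Since both are reversed, neither can invade when rare; the interior point is a saddle.

unstable coexistence (outcome depends on initial conditions)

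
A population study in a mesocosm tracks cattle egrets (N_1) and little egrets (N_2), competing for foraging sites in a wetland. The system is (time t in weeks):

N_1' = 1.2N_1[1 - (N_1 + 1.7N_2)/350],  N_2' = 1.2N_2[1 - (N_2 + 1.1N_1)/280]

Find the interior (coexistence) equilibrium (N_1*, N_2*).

Setting both brackets to zero gives the nullclines N_1 + 1.7N_2 = 350 and 1.1N_1 + N_2 = 280.
Substituting N_2 = 280 - 1.1N_1 into the first: N_1(1 - 1.7·1.1) = 350 - 1.7·280.
So N_1* = -126/-0.87 = 145, and then N_2* = 280 - 1.1·145 = 121.

N_1* ≈ 145, N_2* ≈ 121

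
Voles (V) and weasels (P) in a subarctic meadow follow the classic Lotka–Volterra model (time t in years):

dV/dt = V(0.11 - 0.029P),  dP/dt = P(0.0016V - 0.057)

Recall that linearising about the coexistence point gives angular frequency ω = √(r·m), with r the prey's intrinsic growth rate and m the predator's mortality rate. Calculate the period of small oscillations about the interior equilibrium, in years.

Here r = 0.11 and m = 0.057, so r·m = 0.00627.
ω = √0.00627 = 0.0792 per year, hence T = 2π/ω ≈ 79.3 years.

T ≈ 79.3 years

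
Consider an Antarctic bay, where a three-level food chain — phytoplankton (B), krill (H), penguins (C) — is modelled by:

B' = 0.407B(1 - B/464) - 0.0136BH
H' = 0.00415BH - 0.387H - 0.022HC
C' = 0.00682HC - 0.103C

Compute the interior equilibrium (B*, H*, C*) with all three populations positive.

From dC/dt = 0: 0.00682H* = 0.103, so H* = 15.1.
From dB/dt = 0: 0.407(1 - B*/464) = 0.0136·15.1, giving B* = 464·(1 - 0.505) = 230.
From dH/dt = 0: 0.00415·230 - 0.387 = 0.022C*, so C* = 0.567/0.022 = 25.8.

B* ≈ 230, H* ≈ 15.1, C* ≈ 25.8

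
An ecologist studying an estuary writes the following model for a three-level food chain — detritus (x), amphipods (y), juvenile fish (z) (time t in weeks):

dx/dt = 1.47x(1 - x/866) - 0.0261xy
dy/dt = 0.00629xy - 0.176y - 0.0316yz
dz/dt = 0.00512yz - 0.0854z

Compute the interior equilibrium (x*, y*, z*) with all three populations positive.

From dz/dt = 0: 0.00512y* = 0.0854, so y* = 16.7.
From dx/dt = 0: 1.47(1 - x*/866) = 0.0261·16.7, giving x* = 866·(1 - 0.296) = 610.
From dy/dt = 0: 0.00629·610 - 0.176 = 0.0316z*, so z* = 3.66/0.0316 = 116.

x* ≈ 610, y* ≈ 16.7, z* ≈ 116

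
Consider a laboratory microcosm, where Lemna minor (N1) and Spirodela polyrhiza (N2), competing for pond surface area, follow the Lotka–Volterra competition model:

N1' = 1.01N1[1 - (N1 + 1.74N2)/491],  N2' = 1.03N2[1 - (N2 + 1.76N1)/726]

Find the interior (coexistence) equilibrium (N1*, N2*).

N1* ≈ 374, N2* ≈ 67

Setting both brackets to zero gives the nullclines N1 + 1.74N2 = 491 and 1.76N1 + N2 = 726.
Substituting N2 = 726 - 1.76N1 into the first: N1(1 - 1.74·1.76) = 491 - 1.74·726.
So N1* = -772/-2.06 = 374, and then N2* = 726 - 1.76·374 = 67.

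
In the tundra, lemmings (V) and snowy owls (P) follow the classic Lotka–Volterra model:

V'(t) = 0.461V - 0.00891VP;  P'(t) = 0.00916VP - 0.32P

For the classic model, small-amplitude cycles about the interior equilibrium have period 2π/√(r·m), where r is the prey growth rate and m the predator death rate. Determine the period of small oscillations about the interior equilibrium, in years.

T ≈ 16.4 years

Here r = 0.461 and m = 0.32, so r·m = 0.148.
ω = √0.148 = 0.384 per year, hence T = 2π/ω ≈ 16.4 years.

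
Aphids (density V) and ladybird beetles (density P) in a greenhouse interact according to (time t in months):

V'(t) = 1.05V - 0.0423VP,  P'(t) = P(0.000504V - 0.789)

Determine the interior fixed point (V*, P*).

Set dP/dt = 0 with P > 0: 0.000504V - 0.789 = 0, so V* = 0.789/0.000504 = 1570.
Set dV/dt = 0 with V > 0: 1.05 - 0.0423P = 0, so P* = 1.05/0.0423 = 24.8.

V* ≈ 1570, P* ≈ 24.8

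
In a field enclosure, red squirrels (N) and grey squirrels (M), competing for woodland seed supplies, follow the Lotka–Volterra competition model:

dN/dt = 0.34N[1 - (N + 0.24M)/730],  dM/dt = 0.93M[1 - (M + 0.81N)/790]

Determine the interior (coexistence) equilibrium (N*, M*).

N* ≈ 671, M* ≈ 247

Setting both brackets to zero gives the nullclines N + 0.24M = 730 and 0.81N + M = 790.
Substituting M = 790 - 0.81N into the first: N(1 - 0.24·0.81) = 730 - 0.24·790.
So N* = 540/0.806 = 671, and then M* = 790 - 0.81·671 = 247.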